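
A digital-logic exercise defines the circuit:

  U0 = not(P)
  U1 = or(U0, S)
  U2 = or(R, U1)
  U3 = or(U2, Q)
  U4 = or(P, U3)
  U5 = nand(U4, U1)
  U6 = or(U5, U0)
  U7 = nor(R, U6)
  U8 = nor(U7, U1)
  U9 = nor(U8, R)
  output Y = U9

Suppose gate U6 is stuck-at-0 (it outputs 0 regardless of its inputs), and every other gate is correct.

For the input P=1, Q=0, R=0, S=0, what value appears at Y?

Propagate with U6 forced: U0=0, U1=0, U2=0, U3=0, U4=1, U5=1, U6=0 [stuck-at-0], U7=1, U8=0, U9=1.
So Y = 1. (Without the fault it would be 0.)

1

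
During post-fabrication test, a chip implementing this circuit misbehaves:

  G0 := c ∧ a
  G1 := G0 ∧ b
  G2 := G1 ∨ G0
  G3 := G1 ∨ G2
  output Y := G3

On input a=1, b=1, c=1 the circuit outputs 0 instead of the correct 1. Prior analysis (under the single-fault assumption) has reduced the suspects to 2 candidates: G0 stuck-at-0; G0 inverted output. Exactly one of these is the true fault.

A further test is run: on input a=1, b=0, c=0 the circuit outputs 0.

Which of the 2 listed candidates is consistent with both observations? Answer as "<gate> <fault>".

G0 stuck-at-0

Evaluate each candidate on input a=1, b=0, c=0:
  G0 stuck-at-0: G0=0 [stuck-at-0], G1=0, G2=0, G3=0 → 0 — matches
  G0 inverted output: G0=1 [inverted output], G1=0, G2=1, G3=1 → 1 — eliminated
Only G0 stuck-at-0 reproduces the observed 0.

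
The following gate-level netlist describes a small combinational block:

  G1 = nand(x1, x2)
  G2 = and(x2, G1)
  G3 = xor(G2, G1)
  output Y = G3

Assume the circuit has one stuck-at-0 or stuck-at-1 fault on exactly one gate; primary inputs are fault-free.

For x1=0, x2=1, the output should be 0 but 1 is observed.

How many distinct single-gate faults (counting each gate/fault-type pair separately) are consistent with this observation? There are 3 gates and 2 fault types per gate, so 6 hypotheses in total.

2

Fault-free: G1=1, G2=1, G3=0 → 0. Observed 1.
  G1 stuck-at-0: output 0 ✗
  G1 stuck-at-1: output 0 ✗
  G2 stuck-at-0: output 1 ✓
  G2 stuck-at-1: output 0 ✗
  G3 stuck-at-0: output 0 ✗
  G3 stuck-at-1: output 1 ✓
Consistent faults: {G2 stuck-at-0, G3 stuck-at-1} — 2 in all.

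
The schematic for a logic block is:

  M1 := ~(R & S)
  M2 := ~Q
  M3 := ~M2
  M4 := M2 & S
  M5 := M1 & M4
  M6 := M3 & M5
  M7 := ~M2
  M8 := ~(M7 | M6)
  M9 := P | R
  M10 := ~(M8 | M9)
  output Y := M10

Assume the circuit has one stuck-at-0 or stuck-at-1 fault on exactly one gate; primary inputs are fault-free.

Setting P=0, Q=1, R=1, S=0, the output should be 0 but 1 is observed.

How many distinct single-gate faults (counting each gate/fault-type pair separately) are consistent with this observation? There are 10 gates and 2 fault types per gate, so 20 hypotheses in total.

2

Fault-free: M1=1, M2=0, M3=1, M4=0, M5=0, M6=0, M7=1, M8=0, M9=1, M10=0 → 0. Observed 1.
  M1: none of the 2 fault types match ✗
  M2: none of the 2 fault types match ✗
  M3: none of the 2 fault types match ✗
  M4: none of the 2 fault types match ✗
  M5: none of the 2 fault types match ✗
  M6: none of the 2 fault types match ✗
  M7: none of the 2 fault types match ✗
  M8: none of the 2 fault types match ✗
  M9: stuck-at-0 ✓; others ✗
  M10: stuck-at-1 ✓; others ✗
Consistent faults: {M9 stuck-at-0, M10 stuck-at-1} — 2 in all.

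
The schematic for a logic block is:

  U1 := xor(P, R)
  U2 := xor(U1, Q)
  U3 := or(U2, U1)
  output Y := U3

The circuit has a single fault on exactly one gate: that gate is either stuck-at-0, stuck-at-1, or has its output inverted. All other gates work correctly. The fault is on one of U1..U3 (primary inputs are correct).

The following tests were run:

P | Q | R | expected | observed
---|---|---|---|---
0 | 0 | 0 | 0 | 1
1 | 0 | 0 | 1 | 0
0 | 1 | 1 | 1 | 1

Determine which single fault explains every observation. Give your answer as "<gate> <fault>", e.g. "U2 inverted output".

Fault-free values for test 1 (P=0, Q=0, R=0): U1=0, U2=0, U3=0, giving Y=0. Observed 1.
Test 1: faults giving observed 1 are {U1 stuck-at-1, U1 inverted output, U2 stuck-at-1, U2 inverted output, U3 stuck-at-1, U3 inverted output}.
Test 2 (P=1, Q=0, R=0): fault-free U1=1, U2=1, U3=1 → 1; observed 0. Eliminates U1 stuck-at-1, U2 stuck-at-1, U2 inverted output, U3 stuck-at-1.
Test 3 (P=0, Q=1, R=1): fault-free U1=1, U2=0, U3=1 → 1; observed 1. Eliminates U3 inverted output.
Only U1 inverted output is consistent with every test.

U1 inverted output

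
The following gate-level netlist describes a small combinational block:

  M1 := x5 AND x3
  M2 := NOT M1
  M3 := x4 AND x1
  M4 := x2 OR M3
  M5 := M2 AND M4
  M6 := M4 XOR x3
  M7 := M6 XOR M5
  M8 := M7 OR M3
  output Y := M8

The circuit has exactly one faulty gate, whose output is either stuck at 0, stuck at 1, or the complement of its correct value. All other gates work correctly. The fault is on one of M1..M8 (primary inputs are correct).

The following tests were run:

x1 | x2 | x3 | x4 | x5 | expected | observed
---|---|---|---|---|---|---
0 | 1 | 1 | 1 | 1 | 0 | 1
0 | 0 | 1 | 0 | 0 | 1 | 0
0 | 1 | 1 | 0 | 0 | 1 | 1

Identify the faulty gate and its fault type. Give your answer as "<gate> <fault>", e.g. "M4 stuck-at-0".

Fault-free values for test 1 (x1=0, x2=1, x3=1, x4=1, x5=1): M1=1, M2=0, M3=0, M4=1, M5=0, M6=0, M7=0, M8=0, giving Y=0. Observed 1.
Test 1: faults giving observed 1 are {M1 stuck-at-0, M1 inverted output, M2 stuck-at-1, M2 inverted output, M3 stuck-at-1, M3 inverted output, M4 stuck-at-0, M4 inverted output, M5 stuck-at-1, M5 inverted output, M6 stuck-at-1, M6 inverted output, M7 stuck-at-1, M7 inverted output, M8 stuck-at-1, M8 inverted output}.
Test 2 (x1=0, x2=0, x3=1, x4=0, x5=0): fault-free M1=0, M2=1, M3=0, M4=0, M5=0, M6=1, M7=1, M8=1 → 1; observed 0. Eliminates M1 stuck-at-0, M1 inverted output, M2 stuck-at-1, M2 inverted output, M3 stuck-at-1, M3 inverted output, M4 stuck-at-0, M4 inverted output, M6 stuck-at-1, M7 stuck-at-1, M8 stuck-at-1.
Test 3 (x1=0, x2=1, x3=1, x4=0, x5=0): fault-free M1=0, M2=1, M3=0, M4=1, M5=1, M6=0, M7=1, M8=1 → 1; observed 1. Eliminates M5 inverted output, M6 inverted output, M7 inverted output, M8 inverted output.
Only M5 stuck-at-1 is consistent with every test.

M5 stuck-at-1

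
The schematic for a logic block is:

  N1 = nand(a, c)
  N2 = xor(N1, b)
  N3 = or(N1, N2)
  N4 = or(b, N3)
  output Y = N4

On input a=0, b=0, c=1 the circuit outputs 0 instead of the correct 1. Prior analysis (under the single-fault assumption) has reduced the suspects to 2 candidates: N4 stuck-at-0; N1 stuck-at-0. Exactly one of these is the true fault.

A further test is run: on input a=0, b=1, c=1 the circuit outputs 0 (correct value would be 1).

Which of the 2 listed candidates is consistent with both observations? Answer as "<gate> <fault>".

Evaluate each candidate on input a=0, b=1, c=1:
  N4 stuck-at-0: N1=1, N2=0, N3=1, N4=0 [stuck-at-0] → 0 — matches
  N1 stuck-at-0: N1=0 [stuck-at-0], N2=1, N3=1, N4=1 → 1 — eliminated
Only N4 stuck-at-0 reproduces the observed 0.

N4 stuck-at-0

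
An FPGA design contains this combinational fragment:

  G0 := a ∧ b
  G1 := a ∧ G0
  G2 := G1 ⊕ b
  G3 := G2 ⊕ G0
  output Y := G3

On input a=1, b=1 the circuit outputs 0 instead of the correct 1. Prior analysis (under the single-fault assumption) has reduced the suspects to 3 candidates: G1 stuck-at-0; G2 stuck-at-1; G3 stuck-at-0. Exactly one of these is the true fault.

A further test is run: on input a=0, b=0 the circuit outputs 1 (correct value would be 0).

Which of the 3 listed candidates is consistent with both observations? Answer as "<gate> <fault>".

G2 stuck-at-1

Evaluate each candidate on input a=0, b=0:
  G1 stuck-at-0: G0=0, G1=0 [stuck-at-0], G2=0, G3=0 → 0 — eliminated
  G2 stuck-at-1: G0=0, G1=0, G2=1 [stuck-at-1], G3=1 → 1 — matches
  G3 stuck-at-0: G0=0, G1=0, G2=0, G3=0 [stuck-at-0] → 0 — eliminated
Only G2 stuck-at-1 reproduces the observed 1.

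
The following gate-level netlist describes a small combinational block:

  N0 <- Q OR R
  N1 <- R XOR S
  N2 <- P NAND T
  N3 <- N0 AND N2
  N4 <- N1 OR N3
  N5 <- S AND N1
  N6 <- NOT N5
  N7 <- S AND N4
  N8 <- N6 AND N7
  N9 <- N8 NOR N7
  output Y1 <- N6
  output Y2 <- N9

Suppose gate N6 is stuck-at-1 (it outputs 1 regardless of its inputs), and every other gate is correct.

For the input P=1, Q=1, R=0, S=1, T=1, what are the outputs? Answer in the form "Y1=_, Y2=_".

Y1=1, Y2=0

Propagate with N6 forced: N0=1, N1=1, N2=0, N3=0, N4=1, N5=1, N6=1 [stuck-at-1], N7=1, N8=1, N9=0.
So the outputs are Y1=1, Y2=0. (Without the fault they would be Y1=0, Y2=0.)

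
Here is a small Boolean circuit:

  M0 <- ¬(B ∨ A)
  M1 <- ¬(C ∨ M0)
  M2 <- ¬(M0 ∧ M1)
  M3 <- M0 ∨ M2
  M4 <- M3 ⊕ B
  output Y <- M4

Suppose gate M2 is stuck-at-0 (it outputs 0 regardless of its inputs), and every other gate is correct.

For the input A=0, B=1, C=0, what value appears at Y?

Propagate with M2 forced: M0=0, M1=1, M2=0 [stuck-at-0], M3=0, M4=1.
So Y = 1. (Without the fault it would be 0.)

1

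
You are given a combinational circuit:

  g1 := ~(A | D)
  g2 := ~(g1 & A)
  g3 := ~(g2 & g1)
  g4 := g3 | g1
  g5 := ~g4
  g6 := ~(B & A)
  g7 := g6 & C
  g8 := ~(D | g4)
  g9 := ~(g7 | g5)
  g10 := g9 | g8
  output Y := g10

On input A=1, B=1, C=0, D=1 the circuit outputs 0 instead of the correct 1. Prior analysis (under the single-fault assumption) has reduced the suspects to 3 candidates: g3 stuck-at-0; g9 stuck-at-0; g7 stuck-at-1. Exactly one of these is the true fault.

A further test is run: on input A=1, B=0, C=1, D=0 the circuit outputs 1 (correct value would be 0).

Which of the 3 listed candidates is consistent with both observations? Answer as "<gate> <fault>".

g3 stuck-at-0

Evaluate each candidate on input A=1, B=0, C=1, D=0:
  g3 stuck-at-0: g1=0, g2=1, g3=0 [stuck-at-0], g4=0, g5=1, g6=1, g7=1, g8=1, g9=0, g10=1 → 1 — matches
  g9 stuck-at-0: g1=0, g2=1, g3=1, g4=1, g5=0, g6=1, g7=1, g8=0, g9=0 [stuck-at-0], g10=0 → 0 — eliminated
  g7 stuck-at-1: g1=0, g2=1, g3=1, g4=1, g5=0, g6=1, g7=1 [stuck-at-1], g8=0, g9=0, g10=0 → 0 — eliminated
Only g3 stuck-at-0 reproduces the observed 1.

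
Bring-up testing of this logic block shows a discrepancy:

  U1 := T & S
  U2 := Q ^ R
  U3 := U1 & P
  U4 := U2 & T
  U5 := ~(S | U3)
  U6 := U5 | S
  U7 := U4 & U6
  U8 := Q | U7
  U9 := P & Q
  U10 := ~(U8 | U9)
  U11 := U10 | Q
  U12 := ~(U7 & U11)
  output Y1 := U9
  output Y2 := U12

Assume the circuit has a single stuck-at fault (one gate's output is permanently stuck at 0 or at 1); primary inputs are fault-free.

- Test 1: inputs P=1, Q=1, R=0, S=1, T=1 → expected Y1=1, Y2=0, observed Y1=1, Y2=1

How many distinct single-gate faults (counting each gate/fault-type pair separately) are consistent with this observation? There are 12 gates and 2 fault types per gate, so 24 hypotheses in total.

Fault-free: U1=1, U2=1, U3=1, U4=1, U5=0, U6=1, U7=1, U8=1, U9=1, U10=0, U11=1, U12=0 → Y1=1, Y2=0. Observed Y1=1, Y2=1.
  U1: none of the 2 fault types match ✗
  U2: stuck-at-0 ✓; others ✗
  U3: none of the 2 fault types match ✗
  U4: stuck-at-0 ✓; others ✗
  U5: none of the 2 fault types match ✗
  U6: stuck-at-0 ✓; others ✗
  U7: stuck-at-0 ✓; others ✗
  U8: none of the 2 fault types match ✗
  U9: none of the 2 fault types match ✗
  U10: none of the 2 fault types match ✗
  U11: stuck-at-0 ✓; others ✗
  U12: stuck-at-1 ✓; others ✗
Consistent faults: {U2 stuck-at-0, U4 stuck-at-0, U6 stuck-at-0, U7 stuck-at-0, U11 stuck-at-0, U12 stuck-at-1} — 6 in all.

6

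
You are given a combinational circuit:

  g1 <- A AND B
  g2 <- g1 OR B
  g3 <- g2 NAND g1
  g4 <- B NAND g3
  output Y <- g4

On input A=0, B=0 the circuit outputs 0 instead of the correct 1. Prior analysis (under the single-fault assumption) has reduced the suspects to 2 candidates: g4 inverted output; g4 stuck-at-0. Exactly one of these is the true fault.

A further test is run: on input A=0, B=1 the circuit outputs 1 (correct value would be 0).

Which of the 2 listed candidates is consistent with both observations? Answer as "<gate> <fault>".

g4 inverted output

Evaluate each candidate on input A=0, B=1:
  g4 inverted output: g1=0, g2=1, g3=1, g4=1 [inverted output] → 1 — matches
  g4 stuck-at-0: g1=0, g2=1, g3=1, g4=0 [stuck-at-0] → 0 — eliminated
Only g4 inverted output reproduces the observed 1.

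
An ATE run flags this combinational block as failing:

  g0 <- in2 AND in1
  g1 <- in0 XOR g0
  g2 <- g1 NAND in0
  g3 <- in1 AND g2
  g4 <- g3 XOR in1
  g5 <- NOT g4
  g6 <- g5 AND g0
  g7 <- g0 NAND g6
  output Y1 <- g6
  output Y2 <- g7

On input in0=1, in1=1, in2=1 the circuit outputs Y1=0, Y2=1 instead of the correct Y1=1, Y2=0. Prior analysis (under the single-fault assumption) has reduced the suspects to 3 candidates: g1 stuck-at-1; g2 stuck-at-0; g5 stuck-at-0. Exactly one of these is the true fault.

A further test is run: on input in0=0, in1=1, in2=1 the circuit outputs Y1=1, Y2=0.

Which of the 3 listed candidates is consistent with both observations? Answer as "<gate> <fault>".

g1 stuck-at-1

Evaluate each candidate on input in0=0, in1=1, in2=1:
  g1 stuck-at-1: g0=1, g1=1 [stuck-at-1], g2=1, g3=1, g4=0, g5=1, g6=1, g7=0 → Y1=1, Y2=0 — matches
  g2 stuck-at-0: g0=1, g1=1, g2=0 [stuck-at-0], g3=0, g4=1, g5=0, g6=0, g7=1 → Y1=0, Y2=1 — eliminated
  g5 stuck-at-0: g0=1, g1=1, g2=1, g3=1, g4=0, g5=0 [stuck-at-0], g6=0, g7=1 → Y1=0, Y2=1 — eliminated
Only g1 stuck-at-1 reproduces the observed Y1=1, Y2=0.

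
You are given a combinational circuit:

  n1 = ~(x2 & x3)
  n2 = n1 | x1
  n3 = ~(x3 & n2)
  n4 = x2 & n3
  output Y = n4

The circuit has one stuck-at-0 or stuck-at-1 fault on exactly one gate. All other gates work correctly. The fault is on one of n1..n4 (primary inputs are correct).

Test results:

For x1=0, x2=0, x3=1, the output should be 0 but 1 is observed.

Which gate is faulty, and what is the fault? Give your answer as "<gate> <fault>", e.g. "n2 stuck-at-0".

n4 stuck-at-1

Fault-free values for test 1 (x1=0, x2=0, x3=1): n1=1, n2=1, n3=0, n4=0, giving Y=0. Observed 1.
Test 1: faults giving observed 1 are {n4 stuck-at-1}.
Only n4 stuck-at-1 is consistent with every test.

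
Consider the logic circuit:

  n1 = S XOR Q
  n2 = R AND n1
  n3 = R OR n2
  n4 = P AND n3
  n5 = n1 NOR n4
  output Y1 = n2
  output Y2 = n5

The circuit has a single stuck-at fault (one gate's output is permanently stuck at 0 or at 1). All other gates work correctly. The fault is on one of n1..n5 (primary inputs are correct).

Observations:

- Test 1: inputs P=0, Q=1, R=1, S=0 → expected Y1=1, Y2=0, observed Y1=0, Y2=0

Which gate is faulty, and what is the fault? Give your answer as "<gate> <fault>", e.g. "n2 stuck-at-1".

n2 stuck-at-0

Fault-free values for test 1 (P=0, Q=1, R=1, S=0): n1=1, n2=1, n3=1, n4=0, n5=0, giving Y1=1, Y2=0. Observed Y1=0, Y2=0.
Test 1: faults giving observed Y1=0, Y2=0 are {n2 stuck-at-0}.
Only n2 stuck-at-0 is consistent with every test.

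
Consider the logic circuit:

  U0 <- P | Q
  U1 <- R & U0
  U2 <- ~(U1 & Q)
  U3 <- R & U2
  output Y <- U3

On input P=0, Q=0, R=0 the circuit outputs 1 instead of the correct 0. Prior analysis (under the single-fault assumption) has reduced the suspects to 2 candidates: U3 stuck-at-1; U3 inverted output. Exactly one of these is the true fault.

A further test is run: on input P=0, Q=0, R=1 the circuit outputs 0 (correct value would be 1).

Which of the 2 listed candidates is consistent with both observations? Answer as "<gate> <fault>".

U3 inverted output

Evaluate each candidate on input P=0, Q=0, R=1:
  U3 stuck-at-1: U0=0, U1=0, U2=1, U3=1 [stuck-at-1] → 1 — eliminated
  U3 inverted output: U0=0, U1=0, U2=1, U3=0 [inverted output] → 0 — matches
Only U3 inverted output reproduces the observed 0.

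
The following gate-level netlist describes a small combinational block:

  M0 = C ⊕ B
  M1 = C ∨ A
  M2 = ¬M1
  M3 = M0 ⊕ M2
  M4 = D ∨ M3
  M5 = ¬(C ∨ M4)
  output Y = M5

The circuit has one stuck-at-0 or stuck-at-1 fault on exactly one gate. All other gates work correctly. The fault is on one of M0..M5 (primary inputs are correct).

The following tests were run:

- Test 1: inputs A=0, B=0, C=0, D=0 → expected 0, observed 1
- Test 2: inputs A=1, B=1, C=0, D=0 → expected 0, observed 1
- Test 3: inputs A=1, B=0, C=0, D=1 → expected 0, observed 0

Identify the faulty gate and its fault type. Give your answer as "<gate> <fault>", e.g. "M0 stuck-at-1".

M3 stuck-at-0

Fault-free values for test 1 (A=0, B=0, C=0, D=0): M0=0, M1=0, M2=1, M3=1, M4=1, M5=0, giving Y=0. Observed 1.
Test 1: faults giving observed 1 are {M0 stuck-at-1, M1 stuck-at-1, M2 stuck-at-0, M3 stuck-at-0, M4 stuck-at-0, M5 stuck-at-1}.
Test 2 (A=1, B=1, C=0, D=0): fault-free M0=1, M1=1, M2=0, M3=1, M4=1, M5=0 → 0; observed 1. Eliminates M0 stuck-at-1, M1 stuck-at-1, M2 stuck-at-0.
Test 3 (A=1, B=0, C=0, D=1): fault-free M0=0, M1=1, M2=0, M3=0, M4=1, M5=0 → 0; observed 0. Eliminates M4 stuck-at-0, M5 stuck-at-1.
Only M3 stuck-at-0 is consistent with every test.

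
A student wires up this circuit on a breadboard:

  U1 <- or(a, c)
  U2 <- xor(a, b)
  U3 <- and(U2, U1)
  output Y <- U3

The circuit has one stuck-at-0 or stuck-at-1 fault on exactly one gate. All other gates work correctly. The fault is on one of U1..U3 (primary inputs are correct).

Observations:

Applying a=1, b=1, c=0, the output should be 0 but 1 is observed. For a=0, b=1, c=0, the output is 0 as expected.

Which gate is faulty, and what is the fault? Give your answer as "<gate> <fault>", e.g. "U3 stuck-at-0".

U2 stuck-at-1

Fault-free values for test 1 (a=1, b=1, c=0): U1=1, U2=0, U3=0, giving Y=0. Observed 1.
Test 1: faults giving observed 1 are {U2 stuck-at-1, U3 stuck-at-1}.
Test 2 (a=0, b=1, c=0): fault-free U1=0, U2=1, U3=0 → 0; observed 0. Eliminates U3 stuck-at-1.
Only U2 stuck-at-1 is consistent with every test.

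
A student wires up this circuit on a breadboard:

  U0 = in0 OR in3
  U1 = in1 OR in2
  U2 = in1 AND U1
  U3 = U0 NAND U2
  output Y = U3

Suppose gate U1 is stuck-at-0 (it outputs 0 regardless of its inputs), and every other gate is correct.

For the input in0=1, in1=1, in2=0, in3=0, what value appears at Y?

Propagate with U1 forced: U0=1, U1=0 [stuck-at-0], U2=0, U3=1.
So Y = 1. (Without the fault it would be 0.)

1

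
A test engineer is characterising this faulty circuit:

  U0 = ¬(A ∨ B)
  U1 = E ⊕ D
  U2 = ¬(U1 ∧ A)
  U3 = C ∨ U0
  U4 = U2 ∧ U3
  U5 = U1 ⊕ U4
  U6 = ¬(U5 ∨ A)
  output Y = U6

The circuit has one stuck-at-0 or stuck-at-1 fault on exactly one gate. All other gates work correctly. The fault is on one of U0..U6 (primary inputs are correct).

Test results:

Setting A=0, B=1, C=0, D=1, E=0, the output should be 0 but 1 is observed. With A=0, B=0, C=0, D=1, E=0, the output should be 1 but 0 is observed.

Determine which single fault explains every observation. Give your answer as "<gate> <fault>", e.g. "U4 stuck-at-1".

U1 stuck-at-0

Fault-free values for test 1 (A=0, B=1, C=0, D=1, E=0): U0=0, U1=1, U2=1, U3=0, U4=0, U5=1, U6=0, giving Y=0. Observed 1.
Test 1: faults giving observed 1 are {U0 stuck-at-1, U1 stuck-at-0, U3 stuck-at-1, U4 stuck-at-1, U5 stuck-at-0, U6 stuck-at-1}.
Test 2 (A=0, B=0, C=0, D=1, E=0): fault-free U0=1, U1=1, U2=1, U3=1, U4=1, U5=0, U6=1 → 1; observed 0. Eliminates U0 stuck-at-1, U3 stuck-at-1, U4 stuck-at-1, U5 stuck-at-0, U6 stuck-at-1.
Only U1 stuck-at-0 is consistent with every test.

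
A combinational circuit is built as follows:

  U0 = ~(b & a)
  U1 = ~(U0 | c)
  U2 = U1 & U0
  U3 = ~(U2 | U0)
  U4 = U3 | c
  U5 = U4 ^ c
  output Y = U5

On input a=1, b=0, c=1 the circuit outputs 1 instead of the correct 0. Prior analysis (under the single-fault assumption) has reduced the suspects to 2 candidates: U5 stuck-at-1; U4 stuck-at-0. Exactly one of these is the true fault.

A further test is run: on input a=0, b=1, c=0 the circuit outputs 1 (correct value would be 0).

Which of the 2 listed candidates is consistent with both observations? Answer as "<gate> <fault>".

Evaluate each candidate on input a=0, b=1, c=0:
  U5 stuck-at-1: U0=1, U1=0, U2=0, U3=0, U4=0, U5=1 [stuck-at-1] → 1 — matches
  U4 stuck-at-0: U0=1, U1=0, U2=0, U3=0, U4=0 [stuck-at-0], U5=0 → 0 — eliminated
Only U5 stuck-at-1 reproduces the observed 1.

U5 stuck-at-1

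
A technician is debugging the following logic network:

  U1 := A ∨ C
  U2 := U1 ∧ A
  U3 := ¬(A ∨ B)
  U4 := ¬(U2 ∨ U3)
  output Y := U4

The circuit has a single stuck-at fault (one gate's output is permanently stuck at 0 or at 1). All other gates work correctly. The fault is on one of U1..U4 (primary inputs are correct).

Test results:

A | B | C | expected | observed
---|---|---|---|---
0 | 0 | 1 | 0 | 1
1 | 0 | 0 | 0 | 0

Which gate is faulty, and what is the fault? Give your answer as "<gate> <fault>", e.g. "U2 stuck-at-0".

U3 stuck-at-0

Fault-free values for test 1 (A=0, B=0, C=1): U1=1, U2=0, U3=1, U4=0, giving Y=0. Observed 1.
Test 1: faults giving observed 1 are {U3 stuck-at-0, U4 stuck-at-1}.
Test 2 (A=1, B=0, C=0): fault-free U1=1, U2=1, U3=0, U4=0 → 0; observed 0. Eliminates U4 stuck-at-1.
Only U3 stuck-at-0 is consistent with every test.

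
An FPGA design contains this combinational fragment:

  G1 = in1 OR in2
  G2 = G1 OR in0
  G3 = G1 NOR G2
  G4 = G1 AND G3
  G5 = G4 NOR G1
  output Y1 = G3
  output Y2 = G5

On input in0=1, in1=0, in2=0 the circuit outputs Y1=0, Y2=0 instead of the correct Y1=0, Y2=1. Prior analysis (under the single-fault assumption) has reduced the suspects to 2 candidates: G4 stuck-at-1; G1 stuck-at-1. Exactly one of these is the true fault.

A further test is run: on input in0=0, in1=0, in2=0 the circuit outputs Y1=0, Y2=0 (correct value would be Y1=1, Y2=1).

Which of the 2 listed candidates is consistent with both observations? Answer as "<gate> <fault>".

Evaluate each candidate on input in0=0, in1=0, in2=0:
  G4 stuck-at-1: G1=0, G2=0, G3=1, G4=1 [stuck-at-1], G5=0 → Y1=1, Y2=0 — eliminated
  G1 stuck-at-1: G1=1 [stuck-at-1], G2=1, G3=0, G4=0, G5=0 → Y1=0, Y2=0 — matches
Only G1 stuck-at-1 reproduces the observed Y1=0, Y2=0.

G1 stuck-at-1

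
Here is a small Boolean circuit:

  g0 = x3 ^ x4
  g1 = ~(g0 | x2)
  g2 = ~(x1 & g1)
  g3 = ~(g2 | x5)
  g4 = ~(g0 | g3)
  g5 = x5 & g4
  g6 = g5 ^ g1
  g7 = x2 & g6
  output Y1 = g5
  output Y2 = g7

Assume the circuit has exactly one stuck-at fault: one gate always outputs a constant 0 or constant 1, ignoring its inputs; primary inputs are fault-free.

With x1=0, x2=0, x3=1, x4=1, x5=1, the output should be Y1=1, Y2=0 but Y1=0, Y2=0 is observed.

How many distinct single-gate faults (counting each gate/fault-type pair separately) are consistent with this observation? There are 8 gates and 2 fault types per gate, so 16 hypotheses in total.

Fault-free: g0=0, g1=1, g2=1, g3=0, g4=1, g5=1, g6=0, g7=0 → Y1=1, Y2=0. Observed Y1=0, Y2=0.
  g0: stuck-at-1 ✓; others ✗
  g1: none of the 2 fault types match ✗
  g2: none of the 2 fault types match ✗
  g3: stuck-at-1 ✓; others ✗
  g4: stuck-at-0 ✓; others ✗
  g5: stuck-at-0 ✓; others ✗
  g6: none of the 2 fault types match ✗
  g7: none of the 2 fault types match ✗
Consistent faults: {g0 stuck-at-1, g3 stuck-at-1, g4 stuck-at-0, g5 stuck-at-0} — 4 in all.

4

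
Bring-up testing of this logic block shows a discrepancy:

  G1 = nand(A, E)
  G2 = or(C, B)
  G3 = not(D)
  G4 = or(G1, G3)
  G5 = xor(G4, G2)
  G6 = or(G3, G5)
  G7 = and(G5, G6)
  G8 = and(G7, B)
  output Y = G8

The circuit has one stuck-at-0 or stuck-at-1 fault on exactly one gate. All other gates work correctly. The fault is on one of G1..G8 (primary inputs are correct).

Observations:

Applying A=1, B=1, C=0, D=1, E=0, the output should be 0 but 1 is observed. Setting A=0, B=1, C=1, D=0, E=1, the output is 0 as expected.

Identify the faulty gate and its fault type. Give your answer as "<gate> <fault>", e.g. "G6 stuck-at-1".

G1 stuck-at-0

Fault-free values for test 1 (A=1, B=1, C=0, D=1, E=0): G1=1, G2=1, G3=0, G4=1, G5=0, G6=0, G7=0, G8=0, giving Y=0. Observed 1.
Test 1: faults giving observed 1 are {G1 stuck-at-0, G2 stuck-at-0, G4 stuck-at-0, G5 stuck-at-1, G7 stuck-at-1, G8 stuck-at-1}.
Test 2 (A=0, B=1, C=1, D=0, E=1): fault-free G1=1, G2=1, G3=1, G4=1, G5=0, G6=1, G7=0, G8=0 → 0; observed 0. Eliminates G2 stuck-at-0, G4 stuck-at-0, G5 stuck-at-1, G7 stuck-at-1, G8 stuck-at-1.
Only G1 stuck-at-0 is consistent with every test.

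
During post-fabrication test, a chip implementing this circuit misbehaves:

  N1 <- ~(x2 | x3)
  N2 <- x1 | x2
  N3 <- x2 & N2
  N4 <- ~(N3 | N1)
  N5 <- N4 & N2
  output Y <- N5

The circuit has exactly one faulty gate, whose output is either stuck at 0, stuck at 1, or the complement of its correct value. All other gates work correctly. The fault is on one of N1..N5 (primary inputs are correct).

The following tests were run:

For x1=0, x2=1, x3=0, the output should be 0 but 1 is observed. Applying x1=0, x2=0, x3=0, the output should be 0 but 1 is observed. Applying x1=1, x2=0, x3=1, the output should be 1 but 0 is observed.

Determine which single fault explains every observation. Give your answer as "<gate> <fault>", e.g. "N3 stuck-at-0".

Fault-free values for test 1 (x1=0, x2=1, x3=0): N1=0, N2=1, N3=1, N4=0, N5=0, giving Y=0. Observed 1.
Test 1: faults giving observed 1 are {N3 stuck-at-0, N3 inverted output, N4 stuck-at-1, N4 inverted output, N5 stuck-at-1, N5 inverted output}.
Test 2 (x1=0, x2=0, x3=0): fault-free N1=1, N2=0, N3=0, N4=0, N5=0 → 0; observed 1. Eliminates N3 stuck-at-0, N3 inverted output, N4 stuck-at-1, N4 inverted output.
Test 3 (x1=1, x2=0, x3=1): fault-free N1=0, N2=1, N3=0, N4=1, N5=1 → 1; observed 0. Eliminates N5 stuck-at-1.
Only N5 inverted output is consistent with every test.

N5 inverted output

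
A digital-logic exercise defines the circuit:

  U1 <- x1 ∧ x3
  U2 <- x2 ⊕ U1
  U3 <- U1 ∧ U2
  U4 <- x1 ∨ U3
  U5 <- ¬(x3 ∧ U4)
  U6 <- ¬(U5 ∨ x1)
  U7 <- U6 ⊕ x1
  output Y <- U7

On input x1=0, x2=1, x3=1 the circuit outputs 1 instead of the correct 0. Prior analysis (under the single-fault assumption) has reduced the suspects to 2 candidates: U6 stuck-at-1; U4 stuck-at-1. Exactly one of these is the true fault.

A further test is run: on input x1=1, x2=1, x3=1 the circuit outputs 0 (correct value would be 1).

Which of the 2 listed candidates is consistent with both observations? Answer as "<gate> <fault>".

Evaluate each candidate on input x1=1, x2=1, x3=1:
  U6 stuck-at-1: U1=1, U2=0, U3=0, U4=1, U5=0, U6=1 [stuck-at-1], U7=0 → 0 — matches
  U4 stuck-at-1: U1=1, U2=0, U3=0, U4=1 [stuck-at-1], U5=0, U6=0, U7=1 → 1 — eliminated
Only U6 stuck-at-1 reproduces the observed 0.

U6 stuck-at-1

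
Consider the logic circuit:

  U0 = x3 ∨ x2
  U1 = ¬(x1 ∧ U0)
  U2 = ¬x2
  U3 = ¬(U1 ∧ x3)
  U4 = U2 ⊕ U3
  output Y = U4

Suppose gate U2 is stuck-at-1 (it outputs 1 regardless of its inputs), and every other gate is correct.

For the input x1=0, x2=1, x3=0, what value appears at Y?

0

Propagate with U2 forced: U0=1, U1=1, U2=1 [stuck-at-1], U3=1, U4=0.
So Y = 0. (Without the fault it would be 1.)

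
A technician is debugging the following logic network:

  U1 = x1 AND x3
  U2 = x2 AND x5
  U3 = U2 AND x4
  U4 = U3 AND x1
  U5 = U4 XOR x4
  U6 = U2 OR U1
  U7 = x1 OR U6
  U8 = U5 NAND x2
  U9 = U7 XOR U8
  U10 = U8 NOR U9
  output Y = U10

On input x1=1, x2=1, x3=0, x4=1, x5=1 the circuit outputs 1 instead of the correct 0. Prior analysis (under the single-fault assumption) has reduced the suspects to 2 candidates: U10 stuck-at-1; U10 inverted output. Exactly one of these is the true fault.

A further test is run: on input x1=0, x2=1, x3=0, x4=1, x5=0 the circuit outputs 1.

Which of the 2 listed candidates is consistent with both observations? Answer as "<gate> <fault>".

U10 stuck-at-1

Evaluate each candidate on input x1=0, x2=1, x3=0, x4=1, x5=0:
  U10 stuck-at-1: U1=0, U2=0, U3=0, U4=0, U5=1, U6=0, U7=0, U8=0, U9=0, U10=1 [stuck-at-1] → 1 — matches
  U10 inverted output: U1=0, U2=0, U3=0, U4=0, U5=1, U6=0, U7=0, U8=0, U9=0, U10=0 [inverted output] → 0 — eliminated
Only U10 stuck-at-1 reproduces the observed 1.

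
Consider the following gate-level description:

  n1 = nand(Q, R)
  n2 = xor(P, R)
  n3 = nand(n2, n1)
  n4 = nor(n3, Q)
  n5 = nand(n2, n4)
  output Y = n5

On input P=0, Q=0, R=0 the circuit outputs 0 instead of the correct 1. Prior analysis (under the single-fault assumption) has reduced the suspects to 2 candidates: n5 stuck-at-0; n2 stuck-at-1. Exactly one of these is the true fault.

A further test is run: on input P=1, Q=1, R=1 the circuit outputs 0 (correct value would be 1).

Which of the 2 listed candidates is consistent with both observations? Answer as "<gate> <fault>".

Evaluate each candidate on input P=1, Q=1, R=1:
  n5 stuck-at-0: n1=0, n2=0, n3=1, n4=0, n5=0 [stuck-at-0] → 0 — matches
  n2 stuck-at-1: n1=0, n2=1 [stuck-at-1], n3=1, n4=0, n5=1 → 1 — eliminated
Only n5 stuck-at-0 reproduces the observed 0.

n5 stuck-at-0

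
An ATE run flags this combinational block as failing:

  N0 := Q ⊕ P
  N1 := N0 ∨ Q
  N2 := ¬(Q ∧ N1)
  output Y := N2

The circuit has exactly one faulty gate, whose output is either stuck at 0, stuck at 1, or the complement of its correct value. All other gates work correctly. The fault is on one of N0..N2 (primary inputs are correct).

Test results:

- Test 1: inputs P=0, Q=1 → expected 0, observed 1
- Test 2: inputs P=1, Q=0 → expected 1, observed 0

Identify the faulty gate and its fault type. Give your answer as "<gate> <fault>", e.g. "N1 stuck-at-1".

N2 inverted output

Fault-free values for test 1 (P=0, Q=1): N0=1, N1=1, N2=0, giving Y=0. Observed 1.
Test 1: faults giving observed 1 are {N1 stuck-at-0, N1 inverted output, N2 stuck-at-1, N2 inverted output}.
Test 2 (P=1, Q=0): fault-free N0=1, N1=1, N2=1 → 1; observed 0. Eliminates N1 stuck-at-0, N1 inverted output, N2 stuck-at-1.
Only N2 inverted output is consistent with every test.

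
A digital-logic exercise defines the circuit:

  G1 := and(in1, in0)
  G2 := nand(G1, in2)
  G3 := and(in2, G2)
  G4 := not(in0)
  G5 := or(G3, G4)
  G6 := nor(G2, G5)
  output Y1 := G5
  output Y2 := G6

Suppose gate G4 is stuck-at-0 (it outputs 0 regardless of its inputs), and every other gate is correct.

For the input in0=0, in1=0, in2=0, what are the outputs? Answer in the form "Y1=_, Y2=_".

Y1=0, Y2=0

Propagate with G4 forced: G1=0, G2=1, G3=0, G4=0 [stuck-at-0], G5=0, G6=0.
So the outputs are Y1=0, Y2=0. (Without the fault they would be Y1=1, Y2=0.)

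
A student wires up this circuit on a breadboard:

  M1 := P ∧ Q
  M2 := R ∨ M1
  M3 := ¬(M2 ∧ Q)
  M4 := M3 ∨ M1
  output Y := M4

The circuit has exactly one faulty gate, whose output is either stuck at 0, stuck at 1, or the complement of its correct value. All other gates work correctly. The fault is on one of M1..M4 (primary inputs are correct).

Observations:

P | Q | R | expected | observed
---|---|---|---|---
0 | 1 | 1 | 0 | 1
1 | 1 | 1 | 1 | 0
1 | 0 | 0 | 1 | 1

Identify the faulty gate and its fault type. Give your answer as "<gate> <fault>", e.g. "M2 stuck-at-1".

M1 inverted output

Fault-free values for test 1 (P=0, Q=1, R=1): M1=0, M2=1, M3=0, M4=0, giving Y=0. Observed 1.
Test 1: faults giving observed 1 are {M1 stuck-at-1, M1 inverted output, M2 stuck-at-0, M2 inverted output, M3 stuck-at-1, M3 inverted output, M4 stuck-at-1, M4 inverted output}.
Test 2 (P=1, Q=1, R=1): fault-free M1=1, M2=1, M3=0, M4=1 → 1; observed 0. Eliminates M1 stuck-at-1, M2 stuck-at-0, M2 inverted output, M3 stuck-at-1, M3 inverted output, M4 stuck-at-1.
Test 3 (P=1, Q=0, R=0): fault-free M1=0, M2=0, M3=1, M4=1 → 1; observed 1. Eliminates M4 inverted output.
Only M1 inverted output is consistent with every test.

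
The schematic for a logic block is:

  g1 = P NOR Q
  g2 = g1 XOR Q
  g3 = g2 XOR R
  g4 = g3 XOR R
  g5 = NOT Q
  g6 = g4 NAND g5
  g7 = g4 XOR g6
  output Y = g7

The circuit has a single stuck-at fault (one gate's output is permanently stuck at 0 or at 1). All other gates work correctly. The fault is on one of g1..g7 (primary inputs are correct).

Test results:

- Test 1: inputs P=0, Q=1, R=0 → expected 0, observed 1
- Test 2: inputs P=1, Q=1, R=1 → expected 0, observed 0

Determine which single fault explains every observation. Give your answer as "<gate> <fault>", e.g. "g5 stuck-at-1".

g3 stuck-at-0

Fault-free values for test 1 (P=0, Q=1, R=0): g1=0, g2=1, g3=1, g4=1, g5=0, g6=1, g7=0, giving Y=0. Observed 1.
Test 1: faults giving observed 1 are {g1 stuck-at-1, g2 stuck-at-0, g3 stuck-at-0, g4 stuck-at-0, g5 stuck-at-1, g6 stuck-at-0, g7 stuck-at-1}.
Test 2 (P=1, Q=1, R=1): fault-free g1=0, g2=1, g3=0, g4=1, g5=0, g6=1, g7=0 → 0; observed 0. Eliminates g1 stuck-at-1, g2 stuck-at-0, g4 stuck-at-0, g5 stuck-at-1, g6 stuck-at-0, g7 stuck-at-1.
Only g3 stuck-at-0 is consistent with every test.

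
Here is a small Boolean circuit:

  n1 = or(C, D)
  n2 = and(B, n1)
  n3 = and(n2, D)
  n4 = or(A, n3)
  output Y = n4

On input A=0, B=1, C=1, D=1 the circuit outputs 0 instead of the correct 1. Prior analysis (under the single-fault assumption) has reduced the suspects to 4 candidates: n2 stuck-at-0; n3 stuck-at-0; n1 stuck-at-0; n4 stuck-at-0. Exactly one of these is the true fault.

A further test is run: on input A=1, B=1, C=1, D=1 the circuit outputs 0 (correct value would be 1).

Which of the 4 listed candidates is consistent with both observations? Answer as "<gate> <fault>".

n4 stuck-at-0

Evaluate each candidate on input A=1, B=1, C=1, D=1:
  n2 stuck-at-0: n1=1, n2=0 [stuck-at-0], n3=0, n4=1 → 1 — eliminated
  n3 stuck-at-0: n1=1, n2=1, n3=0 [stuck-at-0], n4=1 → 1 — eliminated
  n1 stuck-at-0: n1=0 [stuck-at-0], n2=0, n3=0, n4=1 → 1 — eliminated
  n4 stuck-at-0: n1=1, n2=1, n3=1, n4=0 [stuck-at-0] → 0 — matches
Only n4 stuck-at-0 reproduces the observed 0.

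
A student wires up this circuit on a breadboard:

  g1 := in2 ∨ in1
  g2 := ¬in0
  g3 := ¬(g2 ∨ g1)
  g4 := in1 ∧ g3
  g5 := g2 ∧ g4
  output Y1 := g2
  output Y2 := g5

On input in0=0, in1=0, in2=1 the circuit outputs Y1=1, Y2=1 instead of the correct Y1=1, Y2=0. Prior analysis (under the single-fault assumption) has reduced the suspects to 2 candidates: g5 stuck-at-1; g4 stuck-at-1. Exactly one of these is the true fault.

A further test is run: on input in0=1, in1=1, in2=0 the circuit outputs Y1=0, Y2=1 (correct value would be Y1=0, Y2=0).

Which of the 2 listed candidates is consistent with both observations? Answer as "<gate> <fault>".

g5 stuck-at-1

Evaluate each candidate on input in0=1, in1=1, in2=0:
  g5 stuck-at-1: g1=1, g2=0, g3=0, g4=0, g5=1 [stuck-at-1] → Y1=0, Y2=1 — matches
  g4 stuck-at-1: g1=1, g2=0, g3=0, g4=1 [stuck-at-1], g5=0 → Y1=0, Y2=0 — eliminated
Only g5 stuck-at-1 reproduces the observed Y1=0, Y2=1.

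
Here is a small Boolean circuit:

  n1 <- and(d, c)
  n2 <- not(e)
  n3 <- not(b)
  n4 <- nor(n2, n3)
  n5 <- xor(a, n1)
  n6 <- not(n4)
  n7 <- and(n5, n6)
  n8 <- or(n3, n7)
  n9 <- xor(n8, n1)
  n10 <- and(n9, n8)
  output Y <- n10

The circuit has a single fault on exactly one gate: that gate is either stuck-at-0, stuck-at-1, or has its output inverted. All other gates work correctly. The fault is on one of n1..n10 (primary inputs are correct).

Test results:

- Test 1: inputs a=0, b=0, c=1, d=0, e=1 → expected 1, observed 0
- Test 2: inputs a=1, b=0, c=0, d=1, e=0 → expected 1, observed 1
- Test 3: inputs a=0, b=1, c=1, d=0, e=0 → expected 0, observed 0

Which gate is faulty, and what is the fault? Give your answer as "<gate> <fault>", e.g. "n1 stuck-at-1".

n3 stuck-at-0

Fault-free values for test 1 (a=0, b=0, c=1, d=0, e=1): n1=0, n2=0, n3=1, n4=0, n5=0, n6=1, n7=0, n8=1, n9=1, n10=1, giving Y=1. Observed 0.
Test 1: faults giving observed 0 are {n1 stuck-at-1, n1 inverted output, n3 stuck-at-0, n3 inverted output, n8 stuck-at-0, n8 inverted output, n9 stuck-at-0, n9 inverted output, n10 stuck-at-0, n10 inverted output}.
Test 2 (a=1, b=0, c=0, d=1, e=0): fault-free n1=0, n2=1, n3=1, n4=0, n5=1, n6=1, n7=1, n8=1, n9=1, n10=1 → 1; observed 1. Eliminates n1 stuck-at-1, n1 inverted output, n8 stuck-at-0, n8 inverted output, n9 stuck-at-0, n9 inverted output, n10 stuck-at-0, n10 inverted output.
Test 3 (a=0, b=1, c=1, d=0, e=0): fault-free n1=0, n2=1, n3=0, n4=0, n5=0, n6=1, n7=0, n8=0, n9=0, n10=0 → 0; observed 0. Eliminates n3 inverted output.
Only n3 stuck-at-0 is consistent with every test.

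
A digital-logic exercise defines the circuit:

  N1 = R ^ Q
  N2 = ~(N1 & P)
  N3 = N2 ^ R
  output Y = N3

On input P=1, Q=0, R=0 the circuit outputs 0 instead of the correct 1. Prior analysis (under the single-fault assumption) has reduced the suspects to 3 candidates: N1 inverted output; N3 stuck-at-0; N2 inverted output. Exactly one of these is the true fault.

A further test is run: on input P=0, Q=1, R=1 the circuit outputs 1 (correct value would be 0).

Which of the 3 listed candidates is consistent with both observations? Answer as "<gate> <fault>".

Evaluate each candidate on input P=0, Q=1, R=1:
  N1 inverted output: N1=1 [inverted output], N2=1, N3=0 → 0 — eliminated
  N3 stuck-at-0: N1=0, N2=1, N3=0 [stuck-at-0] → 0 — eliminated
  N2 inverted output: N1=0, N2=0 [inverted output], N3=1 → 1 — matches
Only N2 inverted output reproduces the observed 1.

N2 inverted output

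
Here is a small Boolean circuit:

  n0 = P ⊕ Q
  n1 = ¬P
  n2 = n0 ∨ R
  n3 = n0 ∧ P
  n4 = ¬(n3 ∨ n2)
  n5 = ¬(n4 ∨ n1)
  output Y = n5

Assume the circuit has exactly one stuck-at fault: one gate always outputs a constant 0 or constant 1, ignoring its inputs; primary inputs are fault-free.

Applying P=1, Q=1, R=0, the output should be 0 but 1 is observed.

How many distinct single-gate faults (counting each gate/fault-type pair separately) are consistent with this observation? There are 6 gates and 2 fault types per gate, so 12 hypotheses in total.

5

Fault-free: n0=0, n1=0, n2=0, n3=0, n4=1, n5=0 → 0. Observed 1.
  n0 stuck-at-0: output 0 ✗
  n0 stuck-at-1: output 1 ✓
  n1 stuck-at-0: output 0 ✗
  n1 stuck-at-1: output 0 ✗
  n2 stuck-at-0: output 0 ✗
  n2 stuck-at-1: output 1 ✓
  n3 stuck-at-0: output 0 ✗
  n3 stuck-at-1: output 1 ✓
  n4 stuck-at-0: output 1 ✓
  n4 stuck-at-1: output 0 ✗
  n5 stuck-at-0: output 0 ✗
  n5 stuck-at-1: output 1 ✓
Consistent faults: {n0 stuck-at-1, n2 stuck-at-1, n3 stuck-at-1, n4 stuck-at-0, n5 stuck-at-1} — 5 in all.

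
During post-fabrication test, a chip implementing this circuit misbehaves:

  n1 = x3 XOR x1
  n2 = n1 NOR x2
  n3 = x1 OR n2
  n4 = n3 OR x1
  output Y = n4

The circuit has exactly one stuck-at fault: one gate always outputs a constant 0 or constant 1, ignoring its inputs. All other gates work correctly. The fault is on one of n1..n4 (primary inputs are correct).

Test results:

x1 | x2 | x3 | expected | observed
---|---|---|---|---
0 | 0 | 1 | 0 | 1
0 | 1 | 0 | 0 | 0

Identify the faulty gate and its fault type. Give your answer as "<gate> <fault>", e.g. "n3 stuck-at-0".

n1 stuck-at-0

Fault-free values for test 1 (x1=0, x2=0, x3=1): n1=1, n2=0, n3=0, n4=0, giving Y=0. Observed 1.
Test 1: faults giving observed 1 are {n1 stuck-at-0, n2 stuck-at-1, n3 stuck-at-1, n4 stuck-at-1}.
Test 2 (x1=0, x2=1, x3=0): fault-free n1=0, n2=0, n3=0, n4=0 → 0; observed 0. Eliminates n2 stuck-at-1, n3 stuck-at-1, n4 stuck-at-1.
Only n1 stuck-at-0 is consistent with every test.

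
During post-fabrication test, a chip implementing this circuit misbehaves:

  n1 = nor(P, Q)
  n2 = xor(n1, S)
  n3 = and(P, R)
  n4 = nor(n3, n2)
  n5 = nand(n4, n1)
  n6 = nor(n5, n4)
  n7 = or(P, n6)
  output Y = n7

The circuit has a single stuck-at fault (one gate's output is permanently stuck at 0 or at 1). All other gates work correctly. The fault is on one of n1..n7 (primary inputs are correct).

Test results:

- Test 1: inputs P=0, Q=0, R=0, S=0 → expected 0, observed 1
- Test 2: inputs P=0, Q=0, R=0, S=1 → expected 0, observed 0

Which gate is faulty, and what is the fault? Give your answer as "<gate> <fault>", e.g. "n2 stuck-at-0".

Fault-free values for test 1 (P=0, Q=0, R=0, S=0): n1=1, n2=1, n3=0, n4=0, n5=1, n6=0, n7=0, giving Y=0. Observed 1.
Test 1: faults giving observed 1 are {n5 stuck-at-0, n6 stuck-at-1, n7 stuck-at-1}.
Test 2 (P=0, Q=0, R=0, S=1): fault-free n1=1, n2=0, n3=0, n4=1, n5=0, n6=0, n7=0 → 0; observed 0. Eliminates n6 stuck-at-1, n7 stuck-at-1.
Only n5 stuck-at-0 is consistent with every test.

n5 stuck-at-0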